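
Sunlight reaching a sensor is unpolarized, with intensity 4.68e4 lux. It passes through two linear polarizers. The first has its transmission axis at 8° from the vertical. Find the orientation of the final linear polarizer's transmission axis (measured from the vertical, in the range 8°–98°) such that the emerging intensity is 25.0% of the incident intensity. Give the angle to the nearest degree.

θ ≈ 53°

Unpolarized light through the first polarizer → I₁ = ½ I₀, now polarized at 8°.
Need I₂/I₀ = 0.25, so cos²(θ − 8°) = 0.25 / 0.5 = 0.5.
θ − 8° = arccos(√0.5) = 45.0°, giving θ ≈ 8 + 45.0 = 53.0°.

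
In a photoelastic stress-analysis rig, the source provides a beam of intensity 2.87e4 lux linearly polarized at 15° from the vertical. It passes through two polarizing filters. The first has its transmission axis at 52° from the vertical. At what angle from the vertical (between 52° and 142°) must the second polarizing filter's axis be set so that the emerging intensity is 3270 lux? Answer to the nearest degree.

By Malus's law, I₁ = I₀ cos²(52° − 15°) = I₀ cos²(37°) = 0.6378 I₀.
Target fraction: 3270 / 2.87e4 lux = 0.1139 of I₀.
Need I₂/I₀ = 0.1139, so cos²(θ − 52°) = 0.1139 / 0.6378 = 0.1786.
θ − 52° = arccos(√0.1786) = 65.0°, giving θ ≈ 52 + 65.0 = 117.0°.

θ ≈ 117°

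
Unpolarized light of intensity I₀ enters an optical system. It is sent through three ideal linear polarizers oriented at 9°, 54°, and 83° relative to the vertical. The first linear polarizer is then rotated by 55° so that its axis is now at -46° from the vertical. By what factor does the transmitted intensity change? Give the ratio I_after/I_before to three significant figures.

I_new/I_old ≈ 0.0603

Before rotation:
Unpolarized light through the first polarizer → I₁ = ½ I₀, now polarized at 9°.
I₂ = I₁ cos²(54° − 9°) = 0.5 I₀ · cos²(45°) = 0.25 I₀.
I₃ = I₂ cos²(83° − 54°) = 0.25 I₀ · cos²(29°) = 0.1912 I₀.
After rotation:
Unpolarized light through the first polarizer → I₁ = ½ I₀, now polarized at -46°.
Angle between axes 1 and 2: 80°. I₂ = 0.5 I₀ · cos²(80°) = 0.01508 I₀.
I₃ = I₂ cos²(83° − 54°) = 0.01508 I₀ · cos²(29°) = 0.01153 I₀.
Ratio = 0.01153 / 0.1912 = 0.06031.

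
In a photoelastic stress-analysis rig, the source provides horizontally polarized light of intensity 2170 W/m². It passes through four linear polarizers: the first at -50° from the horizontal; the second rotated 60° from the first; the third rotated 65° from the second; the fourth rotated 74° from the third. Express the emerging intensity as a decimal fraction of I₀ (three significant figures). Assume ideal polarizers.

I/I₀ ≈ 0.00140

By Malus's law, I₁ = 2170 W/m² · cos²(50°) = 896.6 W/m².
I₂ = I₁ · cos²(60°) = 896.6 · 0.25 = 224.1 W/m².
I₃ = I₂ · cos²(65°) = 224.1 · 0.1786 = 40.03 W/m².
I₄ = I₃ · cos²(74°) = 40.03 · 0.07598 = 3.042 W/m².
Transmitted fraction = 0.001402.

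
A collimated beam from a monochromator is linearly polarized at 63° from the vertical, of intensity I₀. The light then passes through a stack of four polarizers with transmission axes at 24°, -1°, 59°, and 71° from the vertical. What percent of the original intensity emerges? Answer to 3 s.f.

I₁ = I₀ cos²(24° − 63°) = I₀ cos²(39°) = 0.604 I₀.
I₂ = I₁ cos²(-1° − 24°) = 0.604 I₀ · cos²(25°) = 0.4961 I₀.
I₃ = I₂ cos²(59° + 1°) = 0.4961 I₀ · cos²(60°) = 0.124 I₀.
I₄ = I₃ cos²(71° − 59°) = 0.124 I₀ · cos²(12°) = 0.1187 I₀.
That is 11.87% of the incident intensity.

≈ 11.9%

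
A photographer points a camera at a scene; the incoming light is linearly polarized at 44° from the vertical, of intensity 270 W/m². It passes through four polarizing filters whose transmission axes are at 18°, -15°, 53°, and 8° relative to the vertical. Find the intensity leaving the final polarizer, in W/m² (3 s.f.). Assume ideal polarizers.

I ≈ 10.8 W/m²

By Malus's law, I₁ = 270 W/m² · cos²(26°) = 218.1 W/m².
I₂ = I₁ · cos²(33°) = 218.1 · 0.7034 = 153.4 W/m².
I₃ = I₂ · cos²(68°) = 153.4 · 0.1403 = 21.53 W/m².
I₄ = I₃ · cos²(45°) = 21.53 · 0.5 = 10.76 W/m².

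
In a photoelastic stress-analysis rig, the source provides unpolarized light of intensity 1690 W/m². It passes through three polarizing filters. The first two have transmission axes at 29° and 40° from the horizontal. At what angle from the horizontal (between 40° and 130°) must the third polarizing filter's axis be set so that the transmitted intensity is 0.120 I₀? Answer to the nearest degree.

Unpolarized light through the first polarizer → I₁ = ½ I₀, now polarized at 29°.
I₂ = I₁ cos²(40° − 29°) = 0.5 I₀ · cos²(11°) = 0.4818 I₀.
Need I₃/I₀ = 0.12, so cos²(θ − 40°) = 0.12 / 0.4818 = 0.2491.
θ − 40° = arccos(√0.2491) = 60.1°, giving θ ≈ 40 + 60.1 = 100.1°.

θ ≈ 100°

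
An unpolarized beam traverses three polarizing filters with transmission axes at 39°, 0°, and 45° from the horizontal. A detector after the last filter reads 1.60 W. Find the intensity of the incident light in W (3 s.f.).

Unpolarized light through the first polarizer → I₁ = ½ I₀, now polarized at 39°.
I₂ = I₁ cos²(0° − 39°) = 0.5 I₀ · cos²(39°) = 0.302 I₀.
I₃ = I₂ cos²(45° − 0°) = 0.302 I₀ · cos²(45°) = 0.151 I₀.
So 1.60 W = 0.151 I₀, giving I₀ = 1.60/0.151 = 10.6 W.

I₀ ≈ 10.6 W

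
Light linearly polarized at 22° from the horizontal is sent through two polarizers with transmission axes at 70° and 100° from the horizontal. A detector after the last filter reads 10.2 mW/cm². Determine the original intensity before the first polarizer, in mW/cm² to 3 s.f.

By Malus's law, I₁ = I₀ cos²(70° − 22°) = I₀ cos²(48°) = 0.4477 I₀.
I₂ = I₁ cos²(100° − 70°) = 0.4477 I₀ · cos²(30°) = 0.3358 I₀.
So 10.2 mW/cm² = 0.3358 I₀, giving I₀ = 10.2/0.3358 = 30.38 mW/cm².

I₀ ≈ 30.4 mW/cm²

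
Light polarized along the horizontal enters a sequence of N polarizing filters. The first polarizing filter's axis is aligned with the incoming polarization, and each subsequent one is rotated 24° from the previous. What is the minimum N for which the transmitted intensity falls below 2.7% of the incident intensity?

N = 21

First polarizer is aligned with the polarization: full transmission.
Each further stage multiplies by cos²(24°) = 0.8346.
After N polarizers: T = 0.8346^(N−1). Require T < 0.027 ⇒ N−1 > ln(0.027)/ln(0.8346) = 19.97, so N−1 ≥ 20 and N = 21.
Check: N=21 gives T = 0.02687 < 0.027; N=20 gives T = 0.03219.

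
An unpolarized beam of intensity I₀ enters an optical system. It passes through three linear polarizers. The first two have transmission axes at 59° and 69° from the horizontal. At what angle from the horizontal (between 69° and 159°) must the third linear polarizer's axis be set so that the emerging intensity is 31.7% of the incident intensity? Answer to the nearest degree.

θ ≈ 105°

Unpolarized light through the first polarizer → I₁ = ½ I₀, now polarized at 59°.
I₂ = I₁ cos²(69° − 59°) = 0.5 I₀ · cos²(10°) = 0.4849 I₀.
Need I₃/I₀ = 0.317, so cos²(θ − 69°) = 0.317 / 0.4849 = 0.6537.
θ − 69° = arccos(√0.6537) = 36.0°, giving θ ≈ 69 + 36.0 = 105.0°.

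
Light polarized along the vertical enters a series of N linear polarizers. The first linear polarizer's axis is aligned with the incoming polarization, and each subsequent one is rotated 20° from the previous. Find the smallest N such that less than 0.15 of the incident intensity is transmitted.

N = 17

First polarizer is aligned with the polarization: full transmission.
Each further stage multiplies by cos²(20°) = 0.883.
After N polarizers: T = 0.883^(N−1). Require T < 0.15 ⇒ N−1 > ln(0.15)/ln(0.883) = 15.25, so N−1 ≥ 16 and N = 17.
Check: N=17 gives T = 0.1366 < 0.15; N=16 gives T = 0.1547.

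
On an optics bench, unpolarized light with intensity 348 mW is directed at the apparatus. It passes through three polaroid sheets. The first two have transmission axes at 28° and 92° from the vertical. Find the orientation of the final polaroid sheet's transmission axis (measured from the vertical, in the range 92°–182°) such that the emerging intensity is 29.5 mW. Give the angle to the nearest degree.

Unpolarized light through the first polarizer → I₁ = ½ I₀, now polarized at 28°.
I₂ = I₁ cos²(92° − 28°) = 0.5 I₀ · cos²(64°) = 0.09608 I₀.
Target fraction: 29.5 / 348 mW = 0.08477 of I₀.
Need I₃/I₀ = 0.08477, so cos²(θ − 92°) = 0.08477 / 0.09608 = 0.8822.
θ − 92° = arccos(√0.8822) = 20.1°, giving θ ≈ 92 + 20.1 = 112.1°.

θ ≈ 112°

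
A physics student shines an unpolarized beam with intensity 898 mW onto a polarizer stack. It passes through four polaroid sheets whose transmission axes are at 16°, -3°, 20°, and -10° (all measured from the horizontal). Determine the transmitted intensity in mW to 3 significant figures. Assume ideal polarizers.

I ≈ 255 mW

Unpolarized light through the first polarizer → I₁ = 898 mW/2 = 449 mW, polarized at 16°.
I₂ = I₁ · cos²(19°) = 449 · 0.894 = 401.4 mW.
I₃ = I₂ · cos²(23°) = 401.4 · 0.8473 = 340.1 mW.
I₄ = I₃ · cos²(30°) = 340.1 · 0.75 = 255.1 mW.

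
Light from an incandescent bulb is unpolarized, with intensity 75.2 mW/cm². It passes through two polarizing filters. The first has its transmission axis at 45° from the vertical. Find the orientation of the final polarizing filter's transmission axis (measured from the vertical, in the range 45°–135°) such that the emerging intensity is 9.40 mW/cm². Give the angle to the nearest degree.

θ ≈ 105°

Unpolarized light through the first polarizer → I₁ = ½ I₀, now polarized at 45°.
Target fraction: 9.40 / 75.2 mW/cm² = 0.125 of I₀.
Need I₂/I₀ = 0.125, so cos²(θ − 45°) = 0.125 / 0.5 = 0.25.
θ − 45° = arccos(√0.25) = 60.0°, giving θ ≈ 45 + 60.0 = 105.0°.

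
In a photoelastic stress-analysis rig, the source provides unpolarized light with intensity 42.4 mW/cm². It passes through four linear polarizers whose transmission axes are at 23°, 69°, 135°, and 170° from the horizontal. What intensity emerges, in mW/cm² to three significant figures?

I ≈ 1.14 mW/cm²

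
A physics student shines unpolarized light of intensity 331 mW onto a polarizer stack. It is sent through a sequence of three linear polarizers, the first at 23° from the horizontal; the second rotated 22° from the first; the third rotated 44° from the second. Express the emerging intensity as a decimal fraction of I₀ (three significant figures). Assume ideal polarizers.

I/I₀ ≈ 0.222

Unpolarized light through the first polarizer → I₁ = 331 mW/2 = 165.5 mW, polarized at 23°.
I₂ = I₁ · cos²(22°) = 165.5 · 0.8597 = 142.3 mW.
I₃ = I₂ · cos²(44°) = 142.3 · 0.5174 = 73.62 mW.
Transmitted fraction = 0.2224.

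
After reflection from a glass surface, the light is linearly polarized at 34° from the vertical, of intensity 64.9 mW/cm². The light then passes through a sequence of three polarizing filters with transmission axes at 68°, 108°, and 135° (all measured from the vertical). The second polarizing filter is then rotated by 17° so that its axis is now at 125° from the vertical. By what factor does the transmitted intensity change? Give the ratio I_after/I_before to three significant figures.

I_new/I_old ≈ 0.618

Before rotation:
By Malus's law, I₁ = I₀ cos²(68° − 34°) = I₀ cos²(34°) = 0.6873 I₀.
I₂ = I₁ cos²(108° − 68°) = 0.6873 I₀ · cos²(40°) = 0.4033 I₀.
I₃ = I₂ cos²(135° − 108°) = 0.4033 I₀ · cos²(27°) = 0.3202 I₀.
After rotation:
I₁ = I₀ cos²(68° − 34°) = I₀ cos²(34°) = 0.6873 I₀.
I₂ = I₁ cos²(125° − 68°) = 0.6873 I₀ · cos²(57°) = 0.2039 I₀.
I₃ = I₂ cos²(135° − 125°) = 0.2039 I₀ · cos²(10°) = 0.1977 I₀.
Ratio = 0.1977 / 0.3202 = 0.6175.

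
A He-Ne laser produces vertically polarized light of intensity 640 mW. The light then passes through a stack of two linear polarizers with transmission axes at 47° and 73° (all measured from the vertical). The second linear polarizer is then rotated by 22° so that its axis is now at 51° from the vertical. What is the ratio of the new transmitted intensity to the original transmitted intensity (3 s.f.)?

I_new/I_old ≈ 1.23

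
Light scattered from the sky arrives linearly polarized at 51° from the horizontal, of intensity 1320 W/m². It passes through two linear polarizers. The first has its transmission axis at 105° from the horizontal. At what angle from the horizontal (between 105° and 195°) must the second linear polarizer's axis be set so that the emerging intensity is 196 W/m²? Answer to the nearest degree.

θ ≈ 154°

I₁ = I₀ cos²(105° − 51°) = I₀ cos²(54°) = 0.3455 I₀.
Target fraction: 196 / 1320 W/m² = 0.1485 of I₀.
Need I₂/I₀ = 0.1485, so cos²(θ − 105°) = 0.1485 / 0.3455 = 0.4298.
θ − 105° = arccos(√0.4298) = 49.0°, giving θ ≈ 105 + 49.0 = 154.0°.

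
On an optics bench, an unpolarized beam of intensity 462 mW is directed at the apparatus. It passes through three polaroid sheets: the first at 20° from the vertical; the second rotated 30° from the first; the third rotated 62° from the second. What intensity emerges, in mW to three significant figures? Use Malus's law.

I ≈ 38.2 mW

Unpolarized light through the first polarizer → I₁ = 462 mW/2 = 231 mW, polarized at 20°.
I₂ = I₁ · cos²(30°) = 231 · 0.75 = 173.3 mW.
I₃ = I₂ · cos²(62°) = 173.3 · 0.2204 = 38.18 mW.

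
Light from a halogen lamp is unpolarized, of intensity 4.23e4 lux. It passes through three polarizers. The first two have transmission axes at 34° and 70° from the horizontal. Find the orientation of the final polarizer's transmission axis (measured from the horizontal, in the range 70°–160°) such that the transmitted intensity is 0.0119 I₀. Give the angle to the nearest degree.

Unpolarized light through the first polarizer → I₁ = ½ I₀, now polarized at 34°.
I₂ = I₁ cos²(70° − 34°) = 0.5 I₀ · cos²(36°) = 0.3273 I₀.
Need I₃/I₀ = 0.0119, so cos²(θ − 70°) = 0.0119 / 0.3273 = 0.03636.
θ − 70° = arccos(√0.03636) = 79.0°, giving θ ≈ 70 + 79.0 = 149.0°.

θ ≈ 149°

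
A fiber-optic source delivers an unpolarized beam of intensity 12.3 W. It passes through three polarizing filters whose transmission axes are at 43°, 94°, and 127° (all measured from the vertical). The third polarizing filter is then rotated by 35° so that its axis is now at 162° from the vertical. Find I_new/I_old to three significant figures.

I_new/I_old ≈ 0.200

Before rotation:
Unpolarized light through the first polarizer → I₁ = ½ I₀, now polarized at 43°.
I₂ = I₁ cos²(94° − 43°) = 0.5 I₀ · cos²(51°) = 0.198 I₀.
I₃ = I₂ cos²(127° − 94°) = 0.198 I₀ · cos²(33°) = 0.1393 I₀.
After rotation:
Unpolarized light through the first polarizer → I₁ = ½ I₀, now polarized at 43°.
I₂ = I₁ cos²(94° − 43°) = 0.5 I₀ · cos²(51°) = 0.198 I₀.
I₃ = I₂ cos²(162° − 94°) = 0.198 I₀ · cos²(68°) = 0.02779 I₀.
Ratio = 0.02779 / 0.1393 = 0.1995.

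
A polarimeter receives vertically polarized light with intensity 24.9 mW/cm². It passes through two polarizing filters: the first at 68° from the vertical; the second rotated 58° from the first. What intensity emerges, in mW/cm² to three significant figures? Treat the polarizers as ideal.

I ≈ 0.981 mW/cm²

By Malus's law, I₁ = 24.9 mW/cm² · cos²(68°) = 3.494 mW/cm².
I₂ = I₁ · cos²(58°) = 3.494 · 0.2808 = 0.9812 mW/cm².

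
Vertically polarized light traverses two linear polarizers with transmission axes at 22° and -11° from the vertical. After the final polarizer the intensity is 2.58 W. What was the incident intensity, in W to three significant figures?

I₀ ≈ 4.27 W

By Malus's law, I₁ = I₀ cos²(22° − 0°) = I₀ cos²(22°) = 0.8597 I₀.
I₂ = I₁ cos²(-11° − 22°) = 0.8597 I₀ · cos²(33°) = 0.6047 I₀.
So 2.58 W = 0.6047 I₀, giving I₀ = 2.58/0.6047 = 4.267 W.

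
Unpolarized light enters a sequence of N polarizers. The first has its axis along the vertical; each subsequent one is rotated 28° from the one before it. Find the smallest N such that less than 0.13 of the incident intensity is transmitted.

N = 7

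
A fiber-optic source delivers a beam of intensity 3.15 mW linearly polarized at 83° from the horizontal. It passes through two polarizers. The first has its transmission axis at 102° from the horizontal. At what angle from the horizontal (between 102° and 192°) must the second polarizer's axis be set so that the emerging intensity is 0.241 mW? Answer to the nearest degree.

θ ≈ 175°

I₁ = I₀ cos²(102° − 83°) = I₀ cos²(19°) = 0.894 I₀.
Target fraction: 0.241 / 3.15 mW = 0.07651 of I₀.
Need I₂/I₀ = 0.07651, so cos²(θ − 102°) = 0.07651 / 0.894 = 0.08558.
θ − 102° = arccos(√0.08558) = 73.0°, giving θ ≈ 102 + 73.0 = 175.0°.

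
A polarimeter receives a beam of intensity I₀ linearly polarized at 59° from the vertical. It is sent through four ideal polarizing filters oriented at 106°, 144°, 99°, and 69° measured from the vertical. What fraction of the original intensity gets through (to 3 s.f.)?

I₁ = I₀ cos²(106° − 59°) = I₀ cos²(47°) = 0.4651 I₀.
I₂ = I₁ cos²(144° − 106°) = 0.4651 I₀ · cos²(38°) = 0.2888 I₀.
I₃ = I₂ cos²(99° − 144°) = 0.2888 I₀ · cos²(45°) = 0.1444 I₀.
I₄ = I₃ cos²(69° − 99°) = 0.1444 I₀ · cos²(30°) = 0.1083 I₀.
Transmitted fraction = 0.1083.

≈ 0.108 I₀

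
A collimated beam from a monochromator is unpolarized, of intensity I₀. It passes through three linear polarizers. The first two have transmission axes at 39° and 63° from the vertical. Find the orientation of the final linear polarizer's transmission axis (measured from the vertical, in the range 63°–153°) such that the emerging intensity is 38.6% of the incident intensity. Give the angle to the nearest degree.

Unpolarized light through the first polarizer → I₁ = ½ I₀, now polarized at 39°.
I₂ = I₁ cos²(63° − 39°) = 0.5 I₀ · cos²(24°) = 0.4173 I₀.
Need I₃/I₀ = 0.386, so cos²(θ − 63°) = 0.386 / 0.4173 = 0.925.
θ − 63° = arccos(√0.925) = 15.9°, giving θ ≈ 63 + 15.9 = 78.9°.

θ ≈ 79°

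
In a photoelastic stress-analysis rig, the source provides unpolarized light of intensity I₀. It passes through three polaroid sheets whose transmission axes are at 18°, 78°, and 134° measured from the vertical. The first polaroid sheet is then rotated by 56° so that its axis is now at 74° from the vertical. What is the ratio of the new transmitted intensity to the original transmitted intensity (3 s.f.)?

Before rotation:
Unpolarized light through the first polarizer → I₁ = ½ I₀, now polarized at 18°.
I₂ = I₁ cos²(78° − 18°) = 0.5 I₀ · cos²(60°) = 0.125 I₀.
I₃ = I₂ cos²(134° − 78°) = 0.125 I₀ · cos²(56°) = 0.03909 I₀.
After rotation:
Unpolarized light through the first polarizer → I₁ = ½ I₀, now polarized at 74°.
I₂ = I₁ cos²(78° − 74°) = 0.5 I₀ · cos²(4°) = 0.4976 I₀.
I₃ = I₂ cos²(134° − 78°) = 0.4976 I₀ · cos²(56°) = 0.1556 I₀.
Ratio = 0.1556 / 0.03909 = 3.981.

I_new/I_old ≈ 3.98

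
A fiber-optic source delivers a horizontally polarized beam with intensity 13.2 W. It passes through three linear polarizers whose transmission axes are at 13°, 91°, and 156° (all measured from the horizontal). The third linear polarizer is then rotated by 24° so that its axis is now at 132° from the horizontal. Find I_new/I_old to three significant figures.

Before rotation:
I₁ = I₀ cos²(13° − 0°) = I₀ cos²(13°) = 0.9494 I₀.
I₂ = I₁ cos²(91° − 13°) = 0.9494 I₀ · cos²(78°) = 0.04104 I₀.
I₃ = I₂ cos²(156° − 91°) = 0.04104 I₀ · cos²(65°) = 0.00733 I₀.
After rotation:
I₁ = I₀ cos²(13° − 0°) = I₀ cos²(13°) = 0.9494 I₀.
I₂ = I₁ cos²(91° − 13°) = 0.9494 I₀ · cos²(78°) = 0.04104 I₀.
I₃ = I₂ cos²(132° − 91°) = 0.04104 I₀ · cos²(41°) = 0.02338 I₀.
Ratio = 0.02338 / 0.00733 = 3.189.

I_new/I_old ≈ 3.19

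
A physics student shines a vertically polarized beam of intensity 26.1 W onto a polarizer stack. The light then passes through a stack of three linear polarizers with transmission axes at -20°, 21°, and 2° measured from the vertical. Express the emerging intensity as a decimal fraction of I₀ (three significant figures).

By Malus's law, I₁ = 26.1 W · cos²(20°) = 23.05 W.
I₂ = I₁ · cos²(41°) = 23.05 · 0.5696 = 13.13 W.
I₃ = I₂ · cos²(19°) = 13.13 · 0.894 = 11.74 W.
Transmitted fraction = 0.4496.

I/I₀ ≈ 0.450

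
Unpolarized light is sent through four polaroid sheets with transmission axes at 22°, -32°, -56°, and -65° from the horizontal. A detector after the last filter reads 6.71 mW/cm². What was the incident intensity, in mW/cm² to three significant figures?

Unpolarized light through the first polarizer → I₁ = ½ I₀, now polarized at 22°.
I₂ = I₁ cos²(-32° − 22°) = 0.5 I₀ · cos²(54°) = 0.1727 I₀.
I₃ = I₂ cos²(-56° + 32°) = 0.1727 I₀ · cos²(24°) = 0.1442 I₀.
I₄ = I₃ cos²(-65° + 56°) = 0.1442 I₀ · cos²(9°) = 0.1406 I₀.
So 6.71 mW/cm² = 0.1406 I₀, giving I₀ = 6.71/0.1406 = 47.71 mW/cm².

I₀ ≈ 47.7 mW/cm²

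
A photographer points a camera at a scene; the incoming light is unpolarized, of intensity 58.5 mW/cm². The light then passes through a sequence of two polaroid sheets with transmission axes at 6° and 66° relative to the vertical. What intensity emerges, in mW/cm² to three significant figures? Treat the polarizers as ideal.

I ≈ 7.31 mW/cm²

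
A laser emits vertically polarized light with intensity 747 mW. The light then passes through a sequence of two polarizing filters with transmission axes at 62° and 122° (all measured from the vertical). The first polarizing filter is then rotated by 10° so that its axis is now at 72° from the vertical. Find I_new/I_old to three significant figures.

I_new/I_old ≈ 0.716

Before rotation:
By Malus's law, I₁ = I₀ cos²(62° − 0°) = I₀ cos²(62°) = 0.2204 I₀.
I₂ = I₁ cos²(122° − 62°) = 0.2204 I₀ · cos²(60°) = 0.0551 I₀.
After rotation:
I₁ = I₀ cos²(72° − 0°) = I₀ cos²(72°) = 0.09549 I₀.
I₂ = I₁ cos²(122° − 72°) = 0.09549 I₀ · cos²(50°) = 0.03945 I₀.
Ratio = 0.03945 / 0.0551 = 0.716.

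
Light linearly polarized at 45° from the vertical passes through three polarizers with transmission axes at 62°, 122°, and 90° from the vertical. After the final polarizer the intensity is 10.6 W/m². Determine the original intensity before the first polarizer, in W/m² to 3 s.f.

I₀ ≈ 64.5 W/m²

I₁ = I₀ cos²(62° − 45°) = I₀ cos²(17°) = 0.9145 I₀.
I₂ = I₁ cos²(122° − 62°) = 0.9145 I₀ · cos²(60°) = 0.2286 I₀.
I₃ = I₂ cos²(90° − 122°) = 0.2286 I₀ · cos²(32°) = 0.1644 I₀.
So 10.6 W/m² = 0.1644 I₀, giving I₀ = 10.6/0.1644 = 64.47 W/m².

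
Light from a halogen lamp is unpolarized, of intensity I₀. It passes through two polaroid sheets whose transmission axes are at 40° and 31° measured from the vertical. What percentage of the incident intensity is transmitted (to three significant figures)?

Unpolarized light through the first polarizer → I₁ = ½ I₀, now polarized at 40°.
I₂ = I₁ cos²(31° − 40°) = 0.5 I₀ · cos²(9°) = 0.4878 I₀.
That is 48.78% of the incident intensity.

≈ 48.8%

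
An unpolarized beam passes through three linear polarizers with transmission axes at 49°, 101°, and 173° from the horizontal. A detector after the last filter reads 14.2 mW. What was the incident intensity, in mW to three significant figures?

Unpolarized light through the first polarizer → I₁ = ½ I₀, now polarized at 49°.
I₂ = I₁ cos²(101° − 49°) = 0.5 I₀ · cos²(52°) = 0.1895 I₀.
I₃ = I₂ cos²(173° − 101°) = 0.1895 I₀ · cos²(72°) = 0.0181 I₀.
So 14.2 mW = 0.0181 I₀, giving I₀ = 14.2/0.0181 = 784.6 mW.

I₀ ≈ 785 mW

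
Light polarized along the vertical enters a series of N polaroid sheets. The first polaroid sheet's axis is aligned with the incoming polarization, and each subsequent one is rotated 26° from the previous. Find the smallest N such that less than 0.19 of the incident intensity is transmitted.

N = 9

First polarizer is aligned with the polarization: full transmission.
Each further stage multiplies by cos²(26°) = 0.8078.
After N polarizers: T = 0.8078^(N−1). Require T < 0.19 ⇒ N−1 > ln(0.19)/ln(0.8078) = 7.78, so N−1 ≥ 8 and N = 9.
Check: N=9 gives T = 0.1814 < 0.19; N=8 gives T = 0.2245.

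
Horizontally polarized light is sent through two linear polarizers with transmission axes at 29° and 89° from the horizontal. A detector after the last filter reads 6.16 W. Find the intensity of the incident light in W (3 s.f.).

I₁ = I₀ cos²(29° − 0°) = I₀ cos²(29°) = 0.765 I₀.
I₂ = I₁ cos²(89° − 29°) = 0.765 I₀ · cos²(60°) = 0.1912 I₀.
So 6.16 W = 0.1912 I₀, giving I₀ = 6.16/0.1912 = 32.21 W.

I₀ ≈ 32.2 W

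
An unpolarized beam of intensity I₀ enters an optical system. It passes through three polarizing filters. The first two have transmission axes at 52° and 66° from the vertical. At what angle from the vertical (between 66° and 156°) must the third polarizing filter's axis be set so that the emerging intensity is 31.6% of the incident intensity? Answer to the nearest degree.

θ ≈ 101°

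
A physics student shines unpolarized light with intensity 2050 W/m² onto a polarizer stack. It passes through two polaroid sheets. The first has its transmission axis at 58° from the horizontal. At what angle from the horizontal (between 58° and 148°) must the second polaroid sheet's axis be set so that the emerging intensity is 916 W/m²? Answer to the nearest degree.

θ ≈ 77°

Unpolarized light through the first polarizer → I₁ = ½ I₀, now polarized at 58°.
Target fraction: 916 / 2050 W/m² = 0.4468 of I₀.
Need I₂/I₀ = 0.4468, so cos²(θ − 58°) = 0.4468 / 0.5 = 0.8937.
θ − 58° = arccos(√0.8937) = 19.0°, giving θ ≈ 58 + 19.0 = 77.0°.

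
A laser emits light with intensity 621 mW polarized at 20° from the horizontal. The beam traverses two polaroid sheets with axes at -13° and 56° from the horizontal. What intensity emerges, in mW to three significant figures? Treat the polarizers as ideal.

I ≈ 56.1 mW

By Malus's law, I₁ = 621 mW · cos²(33°) = 436.8 mW.
I₂ = I₁ · cos²(69°) = 436.8 · 0.1284 = 56.1 mW.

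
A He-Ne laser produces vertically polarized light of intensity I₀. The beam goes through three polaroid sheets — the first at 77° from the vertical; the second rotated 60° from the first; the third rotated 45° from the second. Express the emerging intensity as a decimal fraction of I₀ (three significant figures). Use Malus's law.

≈ 0.00633 I₀

By Malus's law, I₁ = I₀ cos²(77° − 0°) = I₀ cos²(77°) = 0.0506 I₀.
I₂ = I₁ cos²(60°) = 0.0506 · 0.25 I₀ = 0.01265 I₀.
I₃ = I₂ cos²(45°) = 0.01265 · 0.5 I₀ = 0.006325 I₀.
Transmitted fraction = 0.006325.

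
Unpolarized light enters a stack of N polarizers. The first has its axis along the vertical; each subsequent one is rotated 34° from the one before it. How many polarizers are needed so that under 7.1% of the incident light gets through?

First polarizer halves the unpolarized light: factor 1/2.
Each further stage multiplies by cos²(34°) = 0.6873.
After N polarizers: T = 0.5·0.6873^(N−1). Require T < 0.071 ⇒ N−1 > ln(0.071/0.5)/ln(0.6873) = 5.21, so N−1 ≥ 6 and N = 7.
Check: N=7 gives T = 0.05271 < 0.071; N=6 gives T = 0.07669.

N = 7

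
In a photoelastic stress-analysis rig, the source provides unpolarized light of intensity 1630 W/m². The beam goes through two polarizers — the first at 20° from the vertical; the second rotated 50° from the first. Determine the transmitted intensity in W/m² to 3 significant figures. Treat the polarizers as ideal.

I ≈ 337 W/m²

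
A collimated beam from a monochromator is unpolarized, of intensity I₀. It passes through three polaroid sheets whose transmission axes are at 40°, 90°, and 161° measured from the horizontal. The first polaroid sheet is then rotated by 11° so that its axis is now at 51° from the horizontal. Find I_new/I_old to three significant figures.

I_new/I_old ≈ 1.46

Before rotation:
Unpolarized light through the first polarizer → I₁ = ½ I₀, now polarized at 40°.
I₂ = I₁ cos²(90° − 40°) = 0.5 I₀ · cos²(50°) = 0.2066 I₀.
I₃ = I₂ cos²(161° − 90°) = 0.2066 I₀ · cos²(71°) = 0.0219 I₀.
After rotation:
Unpolarized light through the first polarizer → I₁ = ½ I₀, now polarized at 51°.
I₂ = I₁ cos²(90° − 51°) = 0.5 I₀ · cos²(39°) = 0.302 I₀.
I₃ = I₂ cos²(161° − 90°) = 0.302 I₀ · cos²(71°) = 0.03201 I₀.
Ratio = 0.03201 / 0.0219 = 1.462.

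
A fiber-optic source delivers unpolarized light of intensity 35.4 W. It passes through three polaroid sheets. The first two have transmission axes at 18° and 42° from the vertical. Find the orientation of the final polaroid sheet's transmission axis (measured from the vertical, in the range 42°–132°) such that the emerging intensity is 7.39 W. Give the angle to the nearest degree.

Unpolarized light through the first polarizer → I₁ = ½ I₀, now polarized at 18°.
I₂ = I₁ cos²(42° − 18°) = 0.5 I₀ · cos²(24°) = 0.4173 I₀.
Target fraction: 7.39 / 35.4 W = 0.2088 of I₀.
Need I₃/I₀ = 0.2088, so cos²(θ − 42°) = 0.2088 / 0.4173 = 0.5003.
θ − 42° = arccos(√0.5003) = 45.0°, giving θ ≈ 42 + 45.0 = 87.0°.

θ ≈ 87°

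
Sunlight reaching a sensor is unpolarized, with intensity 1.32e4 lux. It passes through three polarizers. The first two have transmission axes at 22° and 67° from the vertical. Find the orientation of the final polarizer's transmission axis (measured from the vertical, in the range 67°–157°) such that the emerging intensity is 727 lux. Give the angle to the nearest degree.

θ ≈ 129°

Unpolarized light through the first polarizer → I₁ = ½ I₀, now polarized at 22°.
I₂ = I₁ cos²(67° − 22°) = 0.5 I₀ · cos²(45°) = 0.25 I₀.
Target fraction: 727 / 1.32e4 lux = 0.05508 of I₀.
Need I₃/I₀ = 0.05508, so cos²(θ − 67°) = 0.05508 / 0.25 = 0.2203.
θ − 67° = arccos(√0.2203) = 62.0°, giving θ ≈ 67 + 62.0 = 129.0°.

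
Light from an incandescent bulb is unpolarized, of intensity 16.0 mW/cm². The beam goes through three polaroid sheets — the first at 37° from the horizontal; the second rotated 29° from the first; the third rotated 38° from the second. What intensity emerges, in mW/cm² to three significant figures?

I ≈ 3.80 mW/cm²

Unpolarized light through the first polarizer → I₁ = 16.0 mW/cm²/2 = 8 mW/cm², polarized at 37°.
I₂ = I₁ · cos²(29°) = 8 · 0.765 = 6.12 mW/cm².
I₃ = I₂ · cos²(38°) = 6.12 · 0.621 = 3.8 mW/cm².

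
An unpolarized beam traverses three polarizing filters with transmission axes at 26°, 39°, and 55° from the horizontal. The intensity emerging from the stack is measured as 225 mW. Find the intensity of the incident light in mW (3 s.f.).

I₀ ≈ 513 mW

Unpolarized light through the first polarizer → I₁ = ½ I₀, now polarized at 26°.
I₂ = I₁ cos²(39° − 26°) = 0.5 I₀ · cos²(13°) = 0.4747 I₀.
I₃ = I₂ cos²(55° − 39°) = 0.4747 I₀ · cos²(16°) = 0.4386 I₀.
So 225 mW = 0.4386 I₀, giving I₀ = 225/0.4386 = 513 mW.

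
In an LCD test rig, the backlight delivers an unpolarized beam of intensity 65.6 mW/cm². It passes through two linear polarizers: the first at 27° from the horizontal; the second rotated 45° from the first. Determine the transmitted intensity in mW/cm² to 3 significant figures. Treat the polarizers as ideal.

Unpolarized light through the first polarizer → I₁ = 65.6 mW/cm²/2 = 32.8 mW/cm², polarized at 27°.
I₂ = I₁ · cos²(45°) = 32.8 · 0.5 = 16.4 mW/cm².

I ≈ 16.4 mW/cm²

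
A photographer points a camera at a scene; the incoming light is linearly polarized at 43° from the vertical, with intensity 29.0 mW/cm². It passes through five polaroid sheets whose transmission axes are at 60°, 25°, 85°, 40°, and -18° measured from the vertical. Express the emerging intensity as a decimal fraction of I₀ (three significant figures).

I₁ = 29.0 mW/cm² · cos²(17°) = 26.52 mW/cm².
I₂ = I₁ · cos²(35°) = 26.52 · 0.671 = 17.8 mW/cm².
I₃ = I₂ · cos²(60°) = 17.8 · 0.25 = 4.449 mW/cm².
I₄ = I₃ · cos²(45°) = 4.449 · 0.5 = 2.224 mW/cm².
I₅ = I₄ · cos²(58°) = 2.224 · 0.2808 = 0.6247 mW/cm².
Transmitted fraction = 0.02154.

I/I₀ ≈ 0.0215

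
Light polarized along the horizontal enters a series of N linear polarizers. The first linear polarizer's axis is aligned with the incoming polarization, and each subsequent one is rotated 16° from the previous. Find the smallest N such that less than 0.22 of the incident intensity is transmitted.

First polarizer is aligned with the polarization: full transmission.
Each further stage multiplies by cos²(16°) = 0.924.
After N polarizers: T = 0.924^(N−1). Require T < 0.22 ⇒ N−1 > ln(0.22)/ln(0.924) = 19.16, so N−1 ≥ 20 and N = 21.
Check: N=21 gives T = 0.2059 < 0.22; N=20 gives T = 0.2228.

N = 21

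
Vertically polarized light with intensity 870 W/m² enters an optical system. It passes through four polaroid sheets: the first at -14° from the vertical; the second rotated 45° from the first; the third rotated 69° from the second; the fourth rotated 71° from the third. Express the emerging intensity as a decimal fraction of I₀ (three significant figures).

I₁ = 870 W/m² · cos²(14°) = 819.1 W/m².
I₂ = I₁ · cos²(45°) = 819.1 · 0.5 = 409.5 W/m².
I₃ = I₂ · cos²(69°) = 409.5 · 0.1284 = 52.6 W/m².
I₄ = I₃ · cos²(71°) = 52.6 · 0.106 = 5.575 W/m².
Transmitted fraction = 0.006408.

I/I₀ ≈ 0.00641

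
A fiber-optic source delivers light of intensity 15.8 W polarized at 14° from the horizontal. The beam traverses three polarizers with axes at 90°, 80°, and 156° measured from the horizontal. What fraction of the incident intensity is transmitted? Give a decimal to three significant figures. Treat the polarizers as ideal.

I/I₀ ≈ 0.00332

I₁ = 15.8 W · cos²(76°) = 0.9247 W.
I₂ = I₁ · cos²(10°) = 0.9247 · 0.9698 = 0.8968 W.
I₃ = I₂ · cos²(76°) = 0.8968 · 0.05853 = 0.05249 W.
Transmitted fraction = 0.003322.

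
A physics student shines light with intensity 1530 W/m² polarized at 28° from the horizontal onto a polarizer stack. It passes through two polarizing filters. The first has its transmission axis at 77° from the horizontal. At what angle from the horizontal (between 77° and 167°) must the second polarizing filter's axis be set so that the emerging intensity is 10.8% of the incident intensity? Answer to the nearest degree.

By Malus's law, I₁ = I₀ cos²(77° − 28°) = I₀ cos²(49°) = 0.4304 I₀.
Need I₂/I₀ = 0.108, so cos²(θ − 77°) = 0.108 / 0.4304 = 0.2509.
θ − 77° = arccos(√0.2509) = 59.9°, giving θ ≈ 77 + 59.9 = 136.9°.

θ ≈ 137°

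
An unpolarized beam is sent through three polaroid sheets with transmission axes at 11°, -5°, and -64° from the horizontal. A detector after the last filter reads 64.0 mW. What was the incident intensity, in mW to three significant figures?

Unpolarized light through the first polarizer → I₁ = ½ I₀, now polarized at 11°.
I₂ = I₁ cos²(-5° − 11°) = 0.5 I₀ · cos²(16°) = 0.462 I₀.
I₃ = I₂ cos²(-64° + 5°) = 0.462 I₀ · cos²(59°) = 0.1226 I₀.
So 64.0 mW = 0.1226 I₀, giving I₀ = 64.0/0.1226 = 522.2 mW.

I₀ ≈ 522 mW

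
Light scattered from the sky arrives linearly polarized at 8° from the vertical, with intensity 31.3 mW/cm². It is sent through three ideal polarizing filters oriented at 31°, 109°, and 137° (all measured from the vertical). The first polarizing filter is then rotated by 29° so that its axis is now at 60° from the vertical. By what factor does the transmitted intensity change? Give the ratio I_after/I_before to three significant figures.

Before rotation:
By Malus's law, I₁ = I₀ cos²(31° − 8°) = I₀ cos²(23°) = 0.8473 I₀.
I₂ = I₁ cos²(109° − 31°) = 0.8473 I₀ · cos²(78°) = 0.03663 I₀.
I₃ = I₂ cos²(137° − 109°) = 0.03663 I₀ · cos²(28°) = 0.02855 I₀.
After rotation:
I₁ = I₀ cos²(60° − 8°) = I₀ cos²(52°) = 0.379 I₀.
I₂ = I₁ cos²(109° − 60°) = 0.379 I₀ · cos²(49°) = 0.1631 I₀.
I₃ = I₂ cos²(137° − 109°) = 0.1631 I₀ · cos²(28°) = 0.1272 I₀.
Ratio = 0.1272 / 0.02855 = 4.454.

I_new/I_old ≈ 4.45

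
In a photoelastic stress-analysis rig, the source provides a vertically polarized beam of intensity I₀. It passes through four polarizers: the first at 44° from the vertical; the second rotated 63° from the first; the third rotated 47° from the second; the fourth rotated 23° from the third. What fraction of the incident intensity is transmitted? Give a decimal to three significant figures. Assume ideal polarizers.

I₁ = I₀ cos²(44° − 0°) = I₀ cos²(44°) = 0.5174 I₀.
I₂ = I₁ cos²(63°) = 0.5174 · 0.2061 I₀ = 0.1067 I₀.
I₃ = I₂ cos²(47°) = 0.1067 · 0.4651 I₀ = 0.04961 I₀.
I₄ = I₃ cos²(23°) = 0.04961 · 0.8473 I₀ = 0.04203 I₀.
Transmitted fraction = 0.04203.

≈ 0.0420 I₀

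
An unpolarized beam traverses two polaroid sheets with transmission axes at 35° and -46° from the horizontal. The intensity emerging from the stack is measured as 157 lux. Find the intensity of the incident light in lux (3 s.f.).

Unpolarized light through the first polarizer → I₁ = ½ I₀, now polarized at 35°.
I₂ = I₁ cos²(-46° − 35°) = 0.5 I₀ · cos²(81°) = 0.01224 I₀.
So 157 lux = 0.01224 I₀, giving I₀ = 157/0.01224 = 1.283e+04 lux.

I₀ ≈ 1.28e4 lux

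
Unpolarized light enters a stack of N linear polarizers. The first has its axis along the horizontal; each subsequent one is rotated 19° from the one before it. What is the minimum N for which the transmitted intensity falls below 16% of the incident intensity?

N = 12

First polarizer halves the unpolarized light: factor 1/2.
Each further stage multiplies by cos²(19°) = 0.894.
After N polarizers: T = 0.5·0.894^(N−1). Require T < 0.16 ⇒ N−1 > ln(0.16/0.5)/ln(0.894) = 10.17, so N−1 ≥ 11 and N = 12.
Check: N=12 gives T = 0.1458 < 0.16; N=11 gives T = 0.1631.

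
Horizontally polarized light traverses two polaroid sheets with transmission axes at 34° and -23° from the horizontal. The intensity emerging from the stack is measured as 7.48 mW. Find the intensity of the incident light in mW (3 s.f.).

I₁ = I₀ cos²(34° − 0°) = I₀ cos²(34°) = 0.6873 I₀.
I₂ = I₁ cos²(-23° − 34°) = 0.6873 I₀ · cos²(57°) = 0.2039 I₀.
So 7.48 mW = 0.2039 I₀, giving I₀ = 7.48/0.2039 = 36.69 mW.

I₀ ≈ 36.7 mW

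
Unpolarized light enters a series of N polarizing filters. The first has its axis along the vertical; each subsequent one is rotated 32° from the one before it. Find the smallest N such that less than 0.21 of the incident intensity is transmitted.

N = 4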